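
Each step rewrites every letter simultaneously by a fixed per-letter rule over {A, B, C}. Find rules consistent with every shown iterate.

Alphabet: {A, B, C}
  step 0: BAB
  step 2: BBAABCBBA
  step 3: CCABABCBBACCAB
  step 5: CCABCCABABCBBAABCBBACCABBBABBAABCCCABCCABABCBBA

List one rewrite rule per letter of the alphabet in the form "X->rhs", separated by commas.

A->AB, B->C, C->BBA

  step 2 ⇒ step 3: BBAABCBBA ⇒ C·C·AB·AB·C·BBA·C·C·AB
    A ↦ AB
    B ↦ C
    C ↦ BBA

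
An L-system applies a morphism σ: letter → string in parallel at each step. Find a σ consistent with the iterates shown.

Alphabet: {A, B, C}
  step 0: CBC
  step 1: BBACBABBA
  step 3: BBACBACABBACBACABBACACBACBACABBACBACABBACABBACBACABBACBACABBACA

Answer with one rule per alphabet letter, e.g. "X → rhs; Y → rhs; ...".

  step 0 ⇒ step 1: CBC ⇒ BBA·CBA·BBA
    B ↦ CBA
    C ↦ BBA
    A ↦ CA  (constrained at step 1)

A->CA, B->CBA, C->BBA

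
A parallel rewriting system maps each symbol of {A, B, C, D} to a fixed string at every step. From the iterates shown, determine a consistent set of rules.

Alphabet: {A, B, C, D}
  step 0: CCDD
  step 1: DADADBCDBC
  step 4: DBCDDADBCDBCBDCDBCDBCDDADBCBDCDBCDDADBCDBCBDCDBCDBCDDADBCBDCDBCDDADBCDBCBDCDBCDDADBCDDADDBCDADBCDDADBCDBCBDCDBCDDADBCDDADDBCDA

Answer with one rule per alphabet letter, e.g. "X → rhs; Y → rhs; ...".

  step 0 ⇒ step 1: CCDD ⇒ DA·DA·DBC·DBC
    C ↦ DA
    D ↦ DBC
    A ↦ BDC  (constrained at step 1)
    B ↦ D  (constrained at step 1)

A->BDC, B->D, C->DA, D->DBC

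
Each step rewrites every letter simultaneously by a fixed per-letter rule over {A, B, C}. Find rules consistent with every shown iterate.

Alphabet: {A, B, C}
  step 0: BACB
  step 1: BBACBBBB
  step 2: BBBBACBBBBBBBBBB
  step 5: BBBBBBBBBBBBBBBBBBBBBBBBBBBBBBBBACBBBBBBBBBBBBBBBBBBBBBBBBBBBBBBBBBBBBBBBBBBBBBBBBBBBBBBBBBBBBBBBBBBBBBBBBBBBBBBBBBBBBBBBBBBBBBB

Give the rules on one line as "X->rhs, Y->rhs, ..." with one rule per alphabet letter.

A->AC, B->BB, C->BB

  step 1 ⇒ step 2: BBACBBBB ⇒ BB·BB·AC·BB·BB·BB·BB·BB
    A ↦ AC
    B ↦ BB
    C ↦ BB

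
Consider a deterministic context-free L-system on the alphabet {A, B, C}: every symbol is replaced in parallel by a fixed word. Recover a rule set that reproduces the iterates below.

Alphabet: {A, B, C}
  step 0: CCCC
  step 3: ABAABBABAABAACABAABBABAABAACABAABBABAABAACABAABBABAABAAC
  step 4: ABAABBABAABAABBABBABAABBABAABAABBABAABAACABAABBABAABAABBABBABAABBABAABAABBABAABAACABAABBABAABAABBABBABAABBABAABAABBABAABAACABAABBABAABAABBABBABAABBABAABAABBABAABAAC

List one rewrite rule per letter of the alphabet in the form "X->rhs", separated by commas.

  step 3 ⇒ step 4: ABAABBABAABAACABAABBABAABAACABAABBABAABAACABAABBABAABAAC ⇒ ABA·ABB·ABA·ABA·ABB·ABB·ABA·ABB·ABA·ABA·ABB·ABA·ABA·AC·ABA·ABB·ABA·ABA·ABB·ABB·ABA·ABB·ABA·ABA·ABB·ABA·ABA·AC·ABA·ABB·ABA·ABA·ABB·ABB·ABA·ABB·ABA·ABA·ABB·ABA·ABA·AC·ABA·ABB·ABA·ABA·ABB·ABB·ABA·ABB·ABA·ABA·ABB·ABA·ABA·AC
    A ↦ ABA
    B ↦ ABB
    C ↦ AC

A->ABA, B->ABB, C->AC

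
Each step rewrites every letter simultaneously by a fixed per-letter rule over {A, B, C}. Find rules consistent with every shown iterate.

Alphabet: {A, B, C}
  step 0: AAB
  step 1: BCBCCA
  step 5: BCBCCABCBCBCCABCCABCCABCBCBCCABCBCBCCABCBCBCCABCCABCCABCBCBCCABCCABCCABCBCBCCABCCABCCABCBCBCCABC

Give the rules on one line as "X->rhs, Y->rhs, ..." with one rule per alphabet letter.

A->BC, B->CA, C->BC

  step 0 ⇒ step 1: AAB ⇒ BC·BC·CA
    A ↦ BC
    B ↦ CA
    C ↦ BC  (constrained at step 1)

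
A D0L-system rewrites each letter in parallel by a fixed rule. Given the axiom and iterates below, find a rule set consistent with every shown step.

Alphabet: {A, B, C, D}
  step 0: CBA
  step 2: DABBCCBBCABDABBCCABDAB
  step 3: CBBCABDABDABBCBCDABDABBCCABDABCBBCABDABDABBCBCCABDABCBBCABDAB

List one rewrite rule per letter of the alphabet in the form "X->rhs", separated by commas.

A->CAB, B->DAB, C->BC, D->CBB

  step 2 ⇒ step 3: DABBCCBBCABDABBCCABDAB ⇒ CBB·CAB·DAB·DAB·BC·BC·DAB·DAB·BC·CAB·DAB·CBB·CAB·DAB·DAB·BC·BC·CAB·DAB·CBB·CAB·DAB
    A ↦ CAB
    B ↦ DAB
    C ↦ BC
    D ↦ CBB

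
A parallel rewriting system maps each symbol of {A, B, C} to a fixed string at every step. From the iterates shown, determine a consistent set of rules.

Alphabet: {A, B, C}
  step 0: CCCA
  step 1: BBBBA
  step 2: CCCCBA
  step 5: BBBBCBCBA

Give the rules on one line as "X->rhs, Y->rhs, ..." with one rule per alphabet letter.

A->BA, B->C, C->B

  step 1 ⇒ step 2: BBBBA ⇒ C·C·C·C·BA
    A ↦ BA
    B ↦ C
  step 0 ⇒ step 1: CCCA ⇒ B·B·B·BA
    C ↦ B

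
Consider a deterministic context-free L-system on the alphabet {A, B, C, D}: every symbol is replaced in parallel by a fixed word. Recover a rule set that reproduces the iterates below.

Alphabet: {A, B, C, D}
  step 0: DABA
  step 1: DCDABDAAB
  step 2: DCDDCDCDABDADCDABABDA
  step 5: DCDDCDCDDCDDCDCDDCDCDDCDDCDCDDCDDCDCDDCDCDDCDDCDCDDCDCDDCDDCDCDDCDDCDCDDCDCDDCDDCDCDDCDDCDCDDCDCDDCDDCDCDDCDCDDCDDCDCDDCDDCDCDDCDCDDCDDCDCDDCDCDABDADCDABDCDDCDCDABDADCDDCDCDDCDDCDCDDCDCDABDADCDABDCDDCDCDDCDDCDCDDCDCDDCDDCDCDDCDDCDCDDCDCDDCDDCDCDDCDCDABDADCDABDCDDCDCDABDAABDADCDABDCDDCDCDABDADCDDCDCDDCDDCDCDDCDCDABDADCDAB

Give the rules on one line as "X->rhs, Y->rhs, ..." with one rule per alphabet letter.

  step 1 ⇒ step 2: DCDABDAAB ⇒ DCD·DC·DCD·AB·DA·DCD·AB·AB·DA
    A ↦ AB
    B ↦ DA
    C ↦ DC
    D ↦ DCD

A->AB, B->DA, C->DC, D->DCD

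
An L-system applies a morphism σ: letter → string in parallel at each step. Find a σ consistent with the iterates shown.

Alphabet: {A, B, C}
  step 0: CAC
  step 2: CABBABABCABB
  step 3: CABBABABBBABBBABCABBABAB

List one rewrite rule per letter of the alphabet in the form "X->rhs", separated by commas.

  step 2 ⇒ step 3: CABBABABCABB ⇒ CA·BB·AB·AB·BB·AB·BB·AB·CA·BB·AB·AB
    A ↦ BB
    B ↦ AB
    C ↦ CA

A->BB, B->AB, C->CA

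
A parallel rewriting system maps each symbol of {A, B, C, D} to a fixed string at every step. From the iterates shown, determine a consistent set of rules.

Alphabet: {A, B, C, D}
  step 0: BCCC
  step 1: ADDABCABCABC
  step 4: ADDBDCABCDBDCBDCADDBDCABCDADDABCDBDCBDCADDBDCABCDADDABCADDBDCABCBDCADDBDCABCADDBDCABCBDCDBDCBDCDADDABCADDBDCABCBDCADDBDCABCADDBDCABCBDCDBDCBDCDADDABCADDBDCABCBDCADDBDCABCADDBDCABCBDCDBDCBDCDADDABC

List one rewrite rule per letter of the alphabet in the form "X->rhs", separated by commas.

A->D, B->ADD, C->ABC, D->BDC

  step 0 ⇒ step 1: BCCC ⇒ ADD·ABC·ABC·ABC
    B ↦ ADD
    C ↦ ABC
    A ↦ D  (constrained at step 1)
    D ↦ BDC  (constrained at step 1)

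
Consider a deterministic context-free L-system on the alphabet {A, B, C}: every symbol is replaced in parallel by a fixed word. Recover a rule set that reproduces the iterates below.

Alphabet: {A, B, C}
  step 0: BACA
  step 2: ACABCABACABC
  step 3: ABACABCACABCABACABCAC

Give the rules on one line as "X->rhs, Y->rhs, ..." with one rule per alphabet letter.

  step 2 ⇒ step 3: ACABCABACABC ⇒ AB·AC·AB·C·AC·AB·C·AB·AC·AB·C·AC
    A ↦ AB
    B ↦ C
    C ↦ AC

A->AB, B->C, C->AC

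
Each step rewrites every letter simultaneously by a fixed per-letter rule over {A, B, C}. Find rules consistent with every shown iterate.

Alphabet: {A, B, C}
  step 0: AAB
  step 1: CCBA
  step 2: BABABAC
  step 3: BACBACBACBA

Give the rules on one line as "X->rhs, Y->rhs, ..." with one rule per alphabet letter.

  step 2 ⇒ step 3: BABABAC ⇒ BA·C·BA·C·BA·C·BA
    A ↦ C
    B ↦ BA
    C ↦ BA

A->C, B->BA, C->BA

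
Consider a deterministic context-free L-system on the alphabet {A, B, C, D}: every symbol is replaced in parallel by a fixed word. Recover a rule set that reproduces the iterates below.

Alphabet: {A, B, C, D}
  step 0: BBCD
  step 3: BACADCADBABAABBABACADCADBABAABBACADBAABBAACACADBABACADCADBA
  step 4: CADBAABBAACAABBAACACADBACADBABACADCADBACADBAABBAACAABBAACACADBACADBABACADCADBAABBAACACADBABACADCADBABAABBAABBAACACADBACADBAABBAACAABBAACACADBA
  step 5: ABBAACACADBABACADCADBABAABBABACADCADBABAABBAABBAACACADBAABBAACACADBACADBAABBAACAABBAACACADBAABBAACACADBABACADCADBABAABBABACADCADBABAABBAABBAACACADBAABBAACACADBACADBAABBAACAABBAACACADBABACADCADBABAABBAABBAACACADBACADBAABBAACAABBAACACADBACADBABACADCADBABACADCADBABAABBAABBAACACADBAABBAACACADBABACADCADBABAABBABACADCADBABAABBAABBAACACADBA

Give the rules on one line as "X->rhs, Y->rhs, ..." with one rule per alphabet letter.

  step 4 ⇒ step 5: CADBAABBAACAABBAACACADBACADBABACADCADBACADBAABBAACAABBAACACADBACADBABACADCADBAABBAACACADBABACADCADBABAABBAABBAACACADBACADBAABBAACAABBAACACADBA ⇒ AB·BA·ACA·CAD·BA·BA·CAD·CAD·BA·BA·AB·BA·BA·CAD·CAD·BA·BA·AB·BA·AB·BA·ACA·CAD·BA·AB·BA·ACA·CAD·BA·CAD·BA·AB·BA·ACA·AB·BA·ACA·CAD·BA·AB·BA·ACA·CAD·BA·BA·CAD·CAD·BA·BA·AB·BA·BA·CAD·CAD·BA·BA·AB·BA·AB·BA·ACA·CAD·BA·AB·BA·ACA·CAD·BA·CAD·BA·AB·BA·ACA·AB·BA·ACA·CAD·BA·BA·CAD·CAD·BA·BA·AB·BA·AB·BA·ACA·CAD·BA·CAD·BA·AB·BA·ACA·AB·BA·ACA·CAD·BA·CAD·BA·BA·CAD·CAD·BA·BA·CAD·CAD·BA·BA·AB·BA·AB·BA·ACA·CAD·BA·AB·BA·ACA·CAD·BA·BA·CAD·CAD·BA·BA·AB·BA·BA·CAD·CAD·BA·BA·AB·BA·AB·BA·ACA·CAD·BA
    A ↦ BA
    B ↦ CAD
    C ↦ AB
    D ↦ ACA

A->BA, B->CAD, C->AB, D->ACA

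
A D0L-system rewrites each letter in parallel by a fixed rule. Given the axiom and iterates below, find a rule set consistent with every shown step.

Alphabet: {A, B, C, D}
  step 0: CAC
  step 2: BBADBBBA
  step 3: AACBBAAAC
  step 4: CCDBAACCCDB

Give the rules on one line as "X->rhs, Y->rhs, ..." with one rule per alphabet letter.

  step 3 ⇒ step 4: AACBBAAAC ⇒ C·C·DB·A·A·C·C·C·DB
    A ↦ C
    B ↦ A
    C ↦ DB
  step 2 ⇒ step 3: BBADBBBA ⇒ A·A·C·BB·A·A·A·C
    D ↦ BB

A->C, B->A, C->DB, D->BB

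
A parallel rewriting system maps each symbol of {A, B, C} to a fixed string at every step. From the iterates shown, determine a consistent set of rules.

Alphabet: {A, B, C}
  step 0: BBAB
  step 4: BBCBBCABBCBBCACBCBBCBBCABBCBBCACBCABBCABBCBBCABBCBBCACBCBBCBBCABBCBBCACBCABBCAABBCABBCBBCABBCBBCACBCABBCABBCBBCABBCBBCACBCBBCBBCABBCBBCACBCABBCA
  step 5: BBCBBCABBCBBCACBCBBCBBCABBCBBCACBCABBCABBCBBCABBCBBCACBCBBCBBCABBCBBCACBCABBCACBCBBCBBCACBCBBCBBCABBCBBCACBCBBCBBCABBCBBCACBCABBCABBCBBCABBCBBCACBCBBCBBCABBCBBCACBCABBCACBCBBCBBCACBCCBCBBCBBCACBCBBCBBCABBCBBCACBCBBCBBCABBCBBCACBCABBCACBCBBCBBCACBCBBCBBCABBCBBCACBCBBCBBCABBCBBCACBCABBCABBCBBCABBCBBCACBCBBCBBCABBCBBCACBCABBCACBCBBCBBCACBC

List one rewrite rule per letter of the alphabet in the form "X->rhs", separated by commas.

A->CBC, B->BBC, C->A

  step 4 ⇒ step 5: BBCBBCABBCBBCACBCBBCBBCABBCBBCACBCABBCABBCBBCABBCBBCACBCBBCBBCABBCBBCACBCABBCAABBCABBCBBCABBCBBCACBCABBCABBCBBCABBCBBCACBCBBCBBCABBCBBCACBCABBCA ⇒ BBC·BBC·A·BBC·BBC·A·CBC·BBC·BBC·A·BBC·BBC·A·CBC·A·BBC·A·BBC·BBC·A·BBC·BBC·A·CBC·BBC·BBC·A·BBC·BBC·A·CBC·A·BBC·A·CBC·BBC·BBC·A·CBC·BBC·BBC·A·BBC·BBC·A·CBC·BBC·BBC·A·BBC·BBC·A·CBC·A·BBC·A·BBC·BBC·A·BBC·BBC·A·CBC·BBC·BBC·A·BBC·BBC·A·CBC·A·BBC·A·CBC·BBC·BBC·A·CBC·CBC·BBC·BBC·A·CBC·BBC·BBC·A·BBC·BBC·A·CBC·BBC·BBC·A·BBC·BBC·A·CBC·A·BBC·A·CBC·BBC·BBC·A·CBC·BBC·BBC·A·BBC·BBC·A·CBC·BBC·BBC·A·BBC·BBC·A·CBC·A·BBC·A·BBC·BBC·A·BBC·BBC·A·CBC·BBC·BBC·A·BBC·BBC·A·CBC·A·BBC·A·CBC·BBC·BBC·A·CBC
    A ↦ CBC
    B ↦ BBC
    C ↦ A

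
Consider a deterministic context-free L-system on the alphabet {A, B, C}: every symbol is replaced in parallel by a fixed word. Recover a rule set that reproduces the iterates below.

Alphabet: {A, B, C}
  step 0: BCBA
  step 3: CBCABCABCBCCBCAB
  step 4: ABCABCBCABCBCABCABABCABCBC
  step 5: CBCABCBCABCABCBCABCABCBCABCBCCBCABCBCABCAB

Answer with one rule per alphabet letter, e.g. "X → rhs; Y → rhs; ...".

A->CB, B->C, C->AB

  step 4 ⇒ step 5: ABCABCBCABCBCABCABABCABCBC ⇒ CB·C·AB·CB·C·AB·C·AB·CB·C·AB·C·AB·CB·C·AB·CB·C·CB·C·AB·CB·C·AB·C·AB
    A ↦ CB
    B ↦ C
    C ↦ AB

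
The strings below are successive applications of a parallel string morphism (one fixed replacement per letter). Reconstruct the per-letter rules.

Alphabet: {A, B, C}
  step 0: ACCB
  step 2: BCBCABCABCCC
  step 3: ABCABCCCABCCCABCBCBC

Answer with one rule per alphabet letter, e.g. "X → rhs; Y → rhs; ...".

  step 2 ⇒ step 3: BCBCABCABCCC ⇒ A·BC·A·BC·CC·A·BC·CC·A·BC·BC·BC
    A ↦ CC
    B ↦ A
    C ↦ BC

A->CC, B->A, C->BC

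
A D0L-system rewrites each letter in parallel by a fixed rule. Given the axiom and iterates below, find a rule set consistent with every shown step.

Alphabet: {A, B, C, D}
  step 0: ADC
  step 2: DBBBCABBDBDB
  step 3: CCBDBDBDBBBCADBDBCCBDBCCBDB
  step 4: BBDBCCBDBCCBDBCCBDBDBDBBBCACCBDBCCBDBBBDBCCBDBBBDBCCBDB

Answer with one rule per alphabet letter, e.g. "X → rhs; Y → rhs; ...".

A->BCA, B->DB, C->B, D->CCB

  step 3 ⇒ step 4: CCBDBDBDBBBCADBDBCCBDBCCBDB ⇒ B·B·DB·CCB·DB·CCB·DB·CCB·DB·DB·DB·B·BCA·CCB·DB·CCB·DB·B·B·DB·CCB·DB·B·B·DB·CCB·DB
    A ↦ BCA
    B ↦ DB
    C ↦ B
    D ↦ CCB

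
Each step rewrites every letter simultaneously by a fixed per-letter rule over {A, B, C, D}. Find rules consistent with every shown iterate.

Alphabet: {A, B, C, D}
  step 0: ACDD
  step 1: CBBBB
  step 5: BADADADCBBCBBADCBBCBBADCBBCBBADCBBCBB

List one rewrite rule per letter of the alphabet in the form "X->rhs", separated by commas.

A->CB, B->AD, C->B, D->B

  step 0 ⇒ step 1: ACDD ⇒ CB·B·B·B
    A ↦ CB
    C ↦ B
    D ↦ B
    B ↦ AD  (constrained at step 1)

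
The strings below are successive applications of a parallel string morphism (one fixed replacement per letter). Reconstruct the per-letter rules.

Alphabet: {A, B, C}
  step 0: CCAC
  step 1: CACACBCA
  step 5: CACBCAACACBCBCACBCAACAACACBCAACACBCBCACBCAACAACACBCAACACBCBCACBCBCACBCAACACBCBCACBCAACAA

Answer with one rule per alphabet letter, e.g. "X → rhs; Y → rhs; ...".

  step 0 ⇒ step 1: CCAC ⇒ CA·CA·CB·CA
    A ↦ CB
    C ↦ CA
    B ↦ A  (constrained at step 1)

A->CB, B->A, C->CA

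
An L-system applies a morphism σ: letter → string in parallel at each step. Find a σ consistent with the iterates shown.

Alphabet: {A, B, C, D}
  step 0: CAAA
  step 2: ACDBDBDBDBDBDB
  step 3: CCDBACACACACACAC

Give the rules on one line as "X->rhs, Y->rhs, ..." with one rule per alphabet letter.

  step 2 ⇒ step 3: ACDBDBDBDBDBDB ⇒ CC·DB·A·C·A·C·A·C·A·C·A·C·A·C
    A ↦ CC
    B ↦ C
    C ↦ DB
    D ↦ A

A->CC, B->C, C->DB, D->A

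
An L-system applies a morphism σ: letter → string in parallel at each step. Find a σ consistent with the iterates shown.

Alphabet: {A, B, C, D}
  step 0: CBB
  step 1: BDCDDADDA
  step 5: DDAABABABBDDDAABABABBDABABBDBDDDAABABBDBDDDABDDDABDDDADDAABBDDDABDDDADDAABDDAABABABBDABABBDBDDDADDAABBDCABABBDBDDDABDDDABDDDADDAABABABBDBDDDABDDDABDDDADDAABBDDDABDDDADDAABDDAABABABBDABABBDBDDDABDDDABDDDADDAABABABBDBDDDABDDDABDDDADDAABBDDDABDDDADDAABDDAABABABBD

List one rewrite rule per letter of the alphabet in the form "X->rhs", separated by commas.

A->BD, B->DDA, C->BDC, D->AB

  step 0 ⇒ step 1: CBB ⇒ BDC·DDA·DDA
    B ↦ DDA
    C ↦ BDC
    A ↦ BD  (constrained at step 1)
    D ↦ AB  (constrained at step 1)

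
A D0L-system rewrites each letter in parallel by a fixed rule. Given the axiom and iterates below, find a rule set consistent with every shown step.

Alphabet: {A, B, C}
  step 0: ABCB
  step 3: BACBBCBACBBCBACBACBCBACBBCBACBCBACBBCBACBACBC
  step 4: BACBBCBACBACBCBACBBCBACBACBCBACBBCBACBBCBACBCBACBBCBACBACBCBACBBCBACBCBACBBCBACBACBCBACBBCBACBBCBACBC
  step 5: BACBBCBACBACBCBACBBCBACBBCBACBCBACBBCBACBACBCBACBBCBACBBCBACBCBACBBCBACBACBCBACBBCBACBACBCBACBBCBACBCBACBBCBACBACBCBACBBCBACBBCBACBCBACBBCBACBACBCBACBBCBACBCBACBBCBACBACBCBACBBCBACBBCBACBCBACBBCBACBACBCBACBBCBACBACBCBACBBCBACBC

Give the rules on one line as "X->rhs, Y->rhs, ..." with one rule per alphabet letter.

A->B, B->BAC, C->BC

  step 4 ⇒ step 5: BACBBCBACBACBCBACBBCBACBACBCBACBBCBACBBCBACBCBACBBCBACBACBCBACBBCBACBCBACBBCBACBACBCBACBBCBACBBCBACBC ⇒ BAC·B·BC·BAC·BAC·BC·BAC·B·BC·BAC·B·BC·BAC·BC·BAC·B·BC·BAC·BAC·BC·BAC·B·BC·BAC·B·BC·BAC·BC·BAC·B·BC·BAC·BAC·BC·BAC·B·BC·BAC·BAC·BC·BAC·B·BC·BAC·BC·BAC·B·BC·BAC·BAC·BC·BAC·B·BC·BAC·B·BC·BAC·BC·BAC·B·BC·BAC·BAC·BC·BAC·B·BC·BAC·BC·BAC·B·BC·BAC·BAC·BC·BAC·B·BC·BAC·B·BC·BAC·BC·BAC·B·BC·BAC·BAC·BC·BAC·B·BC·BAC·BAC·BC·BAC·B·BC·BAC·BC
    A ↦ B
    B ↦ BAC
    C ↦ BC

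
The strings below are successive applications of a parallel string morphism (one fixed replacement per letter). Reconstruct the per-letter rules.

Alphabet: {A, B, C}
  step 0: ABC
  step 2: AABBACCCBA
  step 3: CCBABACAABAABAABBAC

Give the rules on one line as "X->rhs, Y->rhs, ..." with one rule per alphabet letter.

A->C, B->BA, C->AAB

  step 2 ⇒ step 3: AABBACCCBA ⇒ C·C·BA·BA·C·AAB·AAB·AAB·BA·C
    A ↦ C
    B ↦ BA
    C ↦ AAB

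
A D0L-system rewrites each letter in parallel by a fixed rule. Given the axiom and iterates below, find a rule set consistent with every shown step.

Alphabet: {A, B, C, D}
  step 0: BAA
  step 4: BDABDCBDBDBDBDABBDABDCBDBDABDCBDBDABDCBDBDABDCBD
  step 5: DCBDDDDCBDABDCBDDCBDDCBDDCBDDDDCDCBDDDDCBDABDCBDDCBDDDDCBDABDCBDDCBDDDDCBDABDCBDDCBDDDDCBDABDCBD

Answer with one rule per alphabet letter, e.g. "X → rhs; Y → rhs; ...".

  step 4 ⇒ step 5: BDABDCBDBDBDBDABBDABDCBDBDABDCBDBDABDCBDBDABDCBD ⇒ DC·BD·DD·DC·BD·AB·DC·BD·DC·BD·DC·BD·DC·BD·DD·DC·DC·BD·DD·DC·BD·AB·DC·BD·DC·BD·DD·DC·BD·AB·DC·BD·DC·BD·DD·DC·BD·AB·DC·BD·DC·BD·DD·DC·BD·AB·DC·BD
    A ↦ DD
    B ↦ DC
    C ↦ AB
    D ↦ BD

A->DD, B->DC, C->AB, D->BD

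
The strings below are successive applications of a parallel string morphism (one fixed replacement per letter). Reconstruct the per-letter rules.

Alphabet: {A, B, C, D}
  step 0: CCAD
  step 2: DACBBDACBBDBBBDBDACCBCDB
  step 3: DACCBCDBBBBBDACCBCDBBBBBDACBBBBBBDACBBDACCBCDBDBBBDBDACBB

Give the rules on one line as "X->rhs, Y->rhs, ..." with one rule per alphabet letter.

  step 2 ⇒ step 3: DACBBDACBBDBBBDBDACCBCDB ⇒ DAC·CBC·DB·BB·BB·DAC·CBC·DB·BB·BB·DAC·BB·BB·BB·DAC·BB·DAC·CBC·DB·DB·BB·DB·DAC·BB
    A ↦ CBC
    B ↦ BB
    C ↦ DB
    D ↦ DAC

A->CBC, B->BB, C->DB, D->DAC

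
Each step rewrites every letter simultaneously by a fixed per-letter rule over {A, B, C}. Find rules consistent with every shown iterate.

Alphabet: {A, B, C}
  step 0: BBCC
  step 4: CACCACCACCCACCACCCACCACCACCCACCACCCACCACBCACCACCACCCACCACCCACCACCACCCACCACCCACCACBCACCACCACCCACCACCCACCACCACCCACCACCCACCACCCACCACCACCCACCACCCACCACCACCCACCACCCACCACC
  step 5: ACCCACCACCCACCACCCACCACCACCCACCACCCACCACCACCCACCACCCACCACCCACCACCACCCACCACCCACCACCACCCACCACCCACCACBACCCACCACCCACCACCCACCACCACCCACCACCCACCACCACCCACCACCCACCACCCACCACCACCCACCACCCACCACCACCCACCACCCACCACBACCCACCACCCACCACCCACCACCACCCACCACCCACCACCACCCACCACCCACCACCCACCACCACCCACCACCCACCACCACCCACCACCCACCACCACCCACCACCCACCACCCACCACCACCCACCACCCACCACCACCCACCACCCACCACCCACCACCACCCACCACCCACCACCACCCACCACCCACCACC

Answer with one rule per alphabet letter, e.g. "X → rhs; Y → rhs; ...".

A->C, B->ACB, C->ACC

  step 4 ⇒ step 5: CACCACCACCCACCACCCACCACCACCCACCACCCACCACBCACCACCACCCACCACCCACCACCACCCACCACCCACCACBCACCACCACCCACCACCCACCACCACCCACCACCCACCACCCACCACCACCCACCACCCACCACCACCCACCACCCACCACC ⇒ ACC·C·ACC·ACC·C·ACC·ACC·C·ACC·ACC·ACC·C·ACC·ACC·C·ACC·ACC·ACC·C·ACC·ACC·C·ACC·ACC·C·ACC·ACC·ACC·C·ACC·ACC·C·ACC·ACC·ACC·C·ACC·ACC·C·ACC·ACB·ACC·C·ACC·ACC·C·ACC·ACC·C·ACC·ACC·ACC·C·ACC·ACC·C·ACC·ACC·ACC·C·ACC·ACC·C·ACC·ACC·C·ACC·ACC·ACC·C·ACC·ACC·C·ACC·ACC·ACC·C·ACC·ACC·C·ACC·ACB·ACC·C·ACC·ACC·C·ACC·ACC·C·ACC·ACC·ACC·C·ACC·ACC·C·ACC·ACC·ACC·C·ACC·ACC·C·ACC·ACC·C·ACC·ACC·ACC·C·ACC·ACC·C·ACC·ACC·ACC·C·ACC·ACC·C·ACC·ACC·ACC·C·ACC·ACC·C·ACC·ACC·C·ACC·ACC·ACC·C·ACC·ACC·C·ACC·ACC·ACC·C·ACC·ACC·C·ACC·ACC·C·ACC·ACC·ACC·C·ACC·ACC·C·ACC·ACC·ACC·C·ACC·ACC·C·ACC·ACC
    A ↦ C
    B ↦ ACB
    C ↦ ACC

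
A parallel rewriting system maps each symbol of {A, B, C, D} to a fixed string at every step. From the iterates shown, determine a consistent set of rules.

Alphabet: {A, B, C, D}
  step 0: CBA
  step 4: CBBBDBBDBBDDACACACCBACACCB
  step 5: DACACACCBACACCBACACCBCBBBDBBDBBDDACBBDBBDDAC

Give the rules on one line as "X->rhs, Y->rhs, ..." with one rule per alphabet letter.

A->BB, B->AC, C->D, D->CB

  step 4 ⇒ step 5: CBBBDBBDBBDDACACACCBACACCB ⇒ D·AC·AC·AC·CB·AC·AC·CB·AC·AC·CB·CB·BB·D·BB·D·BB·D·D·AC·BB·D·BB·D·D·AC
    A ↦ BB
    B ↦ AC
    C ↦ D
    D ↦ CB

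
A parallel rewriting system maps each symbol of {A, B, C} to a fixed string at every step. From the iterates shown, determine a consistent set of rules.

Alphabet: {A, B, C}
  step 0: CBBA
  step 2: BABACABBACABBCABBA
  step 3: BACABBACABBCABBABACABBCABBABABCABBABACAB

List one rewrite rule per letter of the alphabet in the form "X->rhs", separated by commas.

A->CAB, B->BA, C->B

  step 2 ⇒ step 3: BABACABBACABBCABBA ⇒ BA·CAB·BA·CAB·B·CAB·BA·BA·CAB·B·CAB·BA·BA·B·CAB·BA·BA·CAB
    A ↦ CAB
    B ↦ BA
    C ↦ B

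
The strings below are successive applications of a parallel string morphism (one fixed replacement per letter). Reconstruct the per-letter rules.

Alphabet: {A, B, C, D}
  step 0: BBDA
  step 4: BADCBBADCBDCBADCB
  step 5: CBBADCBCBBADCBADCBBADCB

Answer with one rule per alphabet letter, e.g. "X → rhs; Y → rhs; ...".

A->B, B->CB, C->D, D->A

  step 4 ⇒ step 5: BADCBBADCBDCBADCB ⇒ CB·B·A·D·CB·CB·B·A·D·CB·A·D·CB·B·A·D·CB
    A ↦ B
    B ↦ CB
    C ↦ D
    D ↦ A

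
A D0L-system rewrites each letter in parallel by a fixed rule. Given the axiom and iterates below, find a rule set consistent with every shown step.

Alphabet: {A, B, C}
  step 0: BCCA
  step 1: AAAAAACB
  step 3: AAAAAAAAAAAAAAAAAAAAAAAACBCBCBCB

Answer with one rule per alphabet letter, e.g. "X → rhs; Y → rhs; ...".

  step 0 ⇒ step 1: BCCA ⇒ AA·AA·AA·CB
    A ↦ CB
    B ↦ AA
    C ↦ AA

A->CB, B->AA, C->AA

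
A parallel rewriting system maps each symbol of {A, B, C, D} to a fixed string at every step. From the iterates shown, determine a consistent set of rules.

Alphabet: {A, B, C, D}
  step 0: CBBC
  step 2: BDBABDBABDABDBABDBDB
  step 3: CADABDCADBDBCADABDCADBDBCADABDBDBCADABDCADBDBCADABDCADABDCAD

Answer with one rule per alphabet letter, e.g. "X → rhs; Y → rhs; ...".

  step 2 ⇒ step 3: BDBABDBABDABDBABDBDB ⇒ CAD·ABD·CAD·BDB·CAD·ABD·CAD·BDB·CAD·ABD·BDB·CAD·ABD·CAD·BDB·CAD·ABD·CAD·ABD·CAD
    A ↦ BDB
    B ↦ CAD
    D ↦ ABD
    C ↦ A  (constrained at step 0)

A->BDB, B->CAD, C->A, D->ABD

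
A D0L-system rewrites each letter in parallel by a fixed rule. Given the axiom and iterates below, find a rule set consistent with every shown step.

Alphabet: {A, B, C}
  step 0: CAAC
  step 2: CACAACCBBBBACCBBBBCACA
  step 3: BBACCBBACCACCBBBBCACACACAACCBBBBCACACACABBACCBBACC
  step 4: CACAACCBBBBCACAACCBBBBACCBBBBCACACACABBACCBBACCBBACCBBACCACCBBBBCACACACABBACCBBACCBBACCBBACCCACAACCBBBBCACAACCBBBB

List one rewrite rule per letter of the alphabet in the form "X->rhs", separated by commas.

  step 3 ⇒ step 4: BBACCBBACCACCBBBBCACACACAACCBBBBCACACACABBACCBBACC ⇒ CA·CA·ACC·BB·BB·CA·CA·ACC·BB·BB·ACC·BB·BB·CA·CA·CA·CA·BB·ACC·BB·ACC·BB·ACC·BB·ACC·ACC·BB·BB·CA·CA·CA·CA·BB·ACC·BB·ACC·BB·ACC·BB·ACC·CA·CA·ACC·BB·BB·CA·CA·ACC·BB·BB
    A ↦ ACC
    B ↦ CA
    C ↦ BB

A->ACC, B->CA, C->BB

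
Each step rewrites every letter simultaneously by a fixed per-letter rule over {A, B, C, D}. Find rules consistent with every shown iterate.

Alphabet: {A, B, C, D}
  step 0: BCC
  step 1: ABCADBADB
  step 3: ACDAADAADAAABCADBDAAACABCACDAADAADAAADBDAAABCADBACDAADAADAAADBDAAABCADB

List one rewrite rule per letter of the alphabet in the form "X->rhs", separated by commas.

  step 0 ⇒ step 1: BCC ⇒ ABC·ADB·ADB
    B ↦ ABC
    C ↦ ADB
    A ↦ DAA  (constrained at step 1)
    D ↦ AC  (constrained at step 1)

A->DAA, B->ABC, C->ADB, D->AC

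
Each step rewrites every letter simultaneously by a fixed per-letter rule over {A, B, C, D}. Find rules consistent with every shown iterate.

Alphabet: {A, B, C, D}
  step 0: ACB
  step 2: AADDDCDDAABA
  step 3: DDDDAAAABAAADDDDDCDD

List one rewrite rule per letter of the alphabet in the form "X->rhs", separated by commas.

  step 2 ⇒ step 3: AADDDCDDAABA ⇒ DD·DD·A·A·A·ABA·A·A·DD·DD·DC·DD
    A ↦ DD
    B ↦ DC
    C ↦ ABA
    D ↦ A

A->DD, B->DC, C->ABA, D->A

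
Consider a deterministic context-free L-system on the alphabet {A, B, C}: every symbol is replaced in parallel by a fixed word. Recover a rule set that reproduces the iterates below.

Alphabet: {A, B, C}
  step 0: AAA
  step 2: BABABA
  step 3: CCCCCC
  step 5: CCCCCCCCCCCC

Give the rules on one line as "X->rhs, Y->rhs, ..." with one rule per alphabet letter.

A->C, B->C, C->BA

  step 2 ⇒ step 3: BABABA ⇒ C·C·C·C·C·C
    A ↦ C
    B ↦ C
    C ↦ BA  (constrained at step 3)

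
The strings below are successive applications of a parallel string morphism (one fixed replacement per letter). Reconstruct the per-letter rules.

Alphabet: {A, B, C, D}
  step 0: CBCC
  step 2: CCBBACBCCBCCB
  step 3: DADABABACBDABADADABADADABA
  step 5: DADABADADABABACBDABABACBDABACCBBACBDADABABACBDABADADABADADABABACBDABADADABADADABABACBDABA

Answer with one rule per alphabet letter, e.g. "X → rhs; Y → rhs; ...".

A->CB, B->BA, C->DA, D->C

  step 2 ⇒ step 3: CCBBACBCCBCCB ⇒ DA·DA·BA·BA·CB·DA·BA·DA·DA·BA·DA·DA·BA
    A ↦ CB
    B ↦ BA
    C ↦ DA
    D ↦ C  (constrained at step 3)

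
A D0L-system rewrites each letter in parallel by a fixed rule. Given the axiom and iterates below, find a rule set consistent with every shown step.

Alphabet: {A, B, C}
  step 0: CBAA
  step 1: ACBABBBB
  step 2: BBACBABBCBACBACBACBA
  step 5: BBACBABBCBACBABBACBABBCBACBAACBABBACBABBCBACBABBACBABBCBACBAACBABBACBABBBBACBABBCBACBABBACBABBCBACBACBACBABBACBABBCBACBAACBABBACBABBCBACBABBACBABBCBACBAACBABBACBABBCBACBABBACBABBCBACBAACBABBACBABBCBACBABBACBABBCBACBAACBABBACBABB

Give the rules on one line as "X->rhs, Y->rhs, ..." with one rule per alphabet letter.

A->BB, B->CBA, C->A

  step 1 ⇒ step 2: ACBABBBB ⇒ BB·A·CBA·BB·CBA·CBA·CBA·CBA
    A ↦ BB
    B ↦ CBA
    C ↦ A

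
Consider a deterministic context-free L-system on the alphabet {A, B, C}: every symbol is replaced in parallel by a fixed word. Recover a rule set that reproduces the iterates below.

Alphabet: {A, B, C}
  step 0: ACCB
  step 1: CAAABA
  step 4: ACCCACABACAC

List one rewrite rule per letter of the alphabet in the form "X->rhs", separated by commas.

A->C, B->ABA, C->A

  step 0 ⇒ step 1: ACCB ⇒ C·A·A·ABA
    A ↦ C
    B ↦ ABA
    C ↦ A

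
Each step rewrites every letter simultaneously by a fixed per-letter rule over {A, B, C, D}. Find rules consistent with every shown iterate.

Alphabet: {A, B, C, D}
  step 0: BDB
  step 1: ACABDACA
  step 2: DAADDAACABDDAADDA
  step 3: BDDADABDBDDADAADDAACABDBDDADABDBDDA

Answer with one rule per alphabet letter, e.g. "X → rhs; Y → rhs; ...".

  step 2 ⇒ step 3: DAADDAACABDDAADDA ⇒ BD·DA·DA·BD·BD·DA·DA·AD·DA·ACA·BD·BD·DA·DA·BD·BD·DA
    A ↦ DA
    B ↦ ACA
    C ↦ AD
    D ↦ BD

A->DA, B->ACA, C->AD, D->BD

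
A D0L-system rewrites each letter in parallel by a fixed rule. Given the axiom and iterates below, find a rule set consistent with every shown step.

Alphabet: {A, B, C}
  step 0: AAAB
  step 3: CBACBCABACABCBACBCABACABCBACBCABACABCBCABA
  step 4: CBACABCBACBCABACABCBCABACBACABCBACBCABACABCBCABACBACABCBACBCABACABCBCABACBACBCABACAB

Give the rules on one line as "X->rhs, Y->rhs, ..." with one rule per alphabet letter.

  step 3 ⇒ step 4: CBACBCABACABCBACBCABACABCBACBCABACABCBCABA ⇒ CB·A·CAB·CB·A·CB·CAB·A·CAB·CB·CAB·A·CB·A·CAB·CB·A·CB·CAB·A·CAB·CB·CAB·A·CB·A·CAB·CB·A·CB·CAB·A·CAB·CB·CAB·A·CB·A·CB·CAB·A·CAB
    A ↦ CAB
    B ↦ A
    C ↦ CB

A->CAB, B->A, C->CB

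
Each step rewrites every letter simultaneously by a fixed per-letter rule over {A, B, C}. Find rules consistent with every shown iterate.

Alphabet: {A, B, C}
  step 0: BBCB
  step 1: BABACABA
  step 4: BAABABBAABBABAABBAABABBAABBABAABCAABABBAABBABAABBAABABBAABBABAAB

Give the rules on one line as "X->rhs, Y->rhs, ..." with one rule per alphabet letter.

  step 0 ⇒ step 1: BBCB ⇒ BA·BA·CA·BA
    B ↦ BA
    C ↦ CA
    A ↦ AB  (constrained at step 1)

A->AB, B->BA, C->CA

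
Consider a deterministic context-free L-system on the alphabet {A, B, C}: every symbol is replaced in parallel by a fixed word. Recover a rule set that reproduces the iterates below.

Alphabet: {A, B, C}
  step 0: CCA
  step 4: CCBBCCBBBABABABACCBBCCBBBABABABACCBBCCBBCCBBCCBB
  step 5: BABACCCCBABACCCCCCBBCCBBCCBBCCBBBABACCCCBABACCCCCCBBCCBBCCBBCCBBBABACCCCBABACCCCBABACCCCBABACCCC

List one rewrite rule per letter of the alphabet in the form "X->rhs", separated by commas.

A->BB, B->CC, C->BA

  step 4 ⇒ step 5: CCBBCCBBBABABABACCBBCCBBBABABABACCBBCCBBCCBBCCBB ⇒ BA·BA·CC·CC·BA·BA·CC·CC·CC·BB·CC·BB·CC·BB·CC·BB·BA·BA·CC·CC·BA·BA·CC·CC·CC·BB·CC·BB·CC·BB·CC·BB·BA·BA·CC·CC·BA·BA·CC·CC·BA·BA·CC·CC·BA·BA·CC·CC
    A ↦ BB
    B ↦ CC
    C ↦ BA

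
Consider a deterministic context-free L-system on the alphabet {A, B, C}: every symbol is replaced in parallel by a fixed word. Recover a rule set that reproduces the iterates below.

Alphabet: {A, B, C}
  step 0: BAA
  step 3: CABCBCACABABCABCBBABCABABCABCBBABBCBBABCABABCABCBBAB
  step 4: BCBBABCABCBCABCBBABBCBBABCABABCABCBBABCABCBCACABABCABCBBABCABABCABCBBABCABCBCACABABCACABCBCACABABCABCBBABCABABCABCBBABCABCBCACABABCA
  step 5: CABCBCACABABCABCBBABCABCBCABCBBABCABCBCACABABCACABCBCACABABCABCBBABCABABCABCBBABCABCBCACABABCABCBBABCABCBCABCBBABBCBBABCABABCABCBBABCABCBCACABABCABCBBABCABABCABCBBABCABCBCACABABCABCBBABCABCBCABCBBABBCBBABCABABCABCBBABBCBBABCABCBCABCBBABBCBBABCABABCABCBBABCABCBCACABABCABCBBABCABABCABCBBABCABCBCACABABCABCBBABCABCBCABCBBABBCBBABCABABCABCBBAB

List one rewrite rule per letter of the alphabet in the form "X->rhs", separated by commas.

  step 4 ⇒ step 5: BCBBABCABCBCABCBBABBCBBABCABABCABCBBABCABCBCACABABCABCBBABCABABCABCBBABCABCBCACABABCACABCBCACABABCABCBBABCABABCABCBBABCABCBCACABABCA ⇒ CA·BCB·CA·CA·BAB·CA·BCB·BAB·CA·BCB·CA·BCB·BAB·CA·BCB·CA·CA·BAB·CA·CA·BCB·CA·CA·BAB·CA·BCB·BAB·CA·BAB·CA·BCB·BAB·CA·BCB·CA·CA·BAB·CA·BCB·BAB·CA·BCB·CA·BCB·BAB·BCB·BAB·CA·BAB·CA·BCB·BAB·CA·BCB·CA·CA·BAB·CA·BCB·BAB·CA·BAB·CA·BCB·BAB·CA·BCB·CA·CA·BAB·CA·BCB·BAB·CA·BCB·CA·BCB·BAB·BCB·BAB·CA·BAB·CA·BCB·BAB·BCB·BAB·CA·BCB·CA·BCB·BAB·BCB·BAB·CA·BAB·CA·BCB·BAB·CA·BCB·CA·CA·BAB·CA·BCB·BAB·CA·BAB·CA·BCB·BAB·CA·BCB·CA·CA·BAB·CA·BCB·BAB·CA·BCB·CA·BCB·BAB·BCB·BAB·CA·BAB·CA·BCB·BAB
    A ↦ BAB
    B ↦ CA
    C ↦ BCB

A->BAB, B->CA, C->BCB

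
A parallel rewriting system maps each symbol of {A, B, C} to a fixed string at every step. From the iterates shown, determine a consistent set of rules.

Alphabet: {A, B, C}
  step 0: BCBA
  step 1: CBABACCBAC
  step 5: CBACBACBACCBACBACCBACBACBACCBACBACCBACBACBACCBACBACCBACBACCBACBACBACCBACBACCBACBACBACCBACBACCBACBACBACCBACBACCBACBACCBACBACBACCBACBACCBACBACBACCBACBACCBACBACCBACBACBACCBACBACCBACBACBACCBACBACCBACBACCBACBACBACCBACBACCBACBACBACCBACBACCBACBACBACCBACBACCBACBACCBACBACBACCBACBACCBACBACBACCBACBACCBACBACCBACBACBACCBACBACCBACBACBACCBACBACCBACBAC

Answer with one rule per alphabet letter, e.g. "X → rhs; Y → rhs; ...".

  step 0 ⇒ step 1: BCBA ⇒ CBA·BAC·CBA·C
    A ↦ C
    B ↦ CBA
    C ↦ BAC

A->C, B->CBA, C->BAC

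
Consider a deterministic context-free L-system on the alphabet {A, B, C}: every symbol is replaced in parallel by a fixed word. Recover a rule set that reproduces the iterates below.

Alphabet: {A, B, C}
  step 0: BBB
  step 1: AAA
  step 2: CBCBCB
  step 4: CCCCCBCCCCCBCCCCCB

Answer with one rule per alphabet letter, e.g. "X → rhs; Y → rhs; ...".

A->CB, B->A, C->CC

  step 1 ⇒ step 2: AAA ⇒ CB·CB·CB
    A ↦ CB
  step 0 ⇒ step 1: BBB ⇒ A·A·A
    B ↦ A
    C ↦ CC  (constrained at step 2)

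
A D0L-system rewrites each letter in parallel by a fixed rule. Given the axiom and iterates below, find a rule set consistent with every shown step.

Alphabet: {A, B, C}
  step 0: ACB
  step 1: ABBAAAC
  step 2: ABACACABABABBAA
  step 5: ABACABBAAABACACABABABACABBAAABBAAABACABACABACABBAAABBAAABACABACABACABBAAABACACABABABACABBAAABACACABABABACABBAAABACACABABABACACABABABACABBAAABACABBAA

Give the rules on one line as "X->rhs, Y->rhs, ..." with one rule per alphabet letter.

  step 1 ⇒ step 2: ABBAAAC ⇒ AB·AC·AC·AB·AB·AB·BAA
    A ↦ AB
    B ↦ AC
    C ↦ BAA

A->AB, B->AC, C->BAA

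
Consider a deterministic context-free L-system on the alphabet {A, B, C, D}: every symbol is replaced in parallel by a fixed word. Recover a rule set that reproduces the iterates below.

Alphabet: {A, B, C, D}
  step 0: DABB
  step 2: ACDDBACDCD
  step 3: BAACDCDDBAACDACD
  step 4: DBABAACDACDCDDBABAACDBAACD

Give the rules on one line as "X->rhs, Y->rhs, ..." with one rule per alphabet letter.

  step 3 ⇒ step 4: BAACDCDDBAACDACD ⇒ D·BA·BA·A·CD·A·CD·CD·D·BA·BA·A·CD·BA·A·CD
    A ↦ BA
    B ↦ D
    C ↦ A
    D ↦ CD

A->BA, B->D, C->A, D->CD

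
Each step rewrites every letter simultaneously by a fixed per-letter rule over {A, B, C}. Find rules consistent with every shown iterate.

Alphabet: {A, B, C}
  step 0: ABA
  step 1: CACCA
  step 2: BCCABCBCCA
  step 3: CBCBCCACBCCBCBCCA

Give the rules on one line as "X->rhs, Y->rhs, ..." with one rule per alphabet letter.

  step 2 ⇒ step 3: BCCABCBCCA ⇒ C·BC·BC·CA·C·BC·C·BC·BC·CA
    A ↦ CA
    B ↦ C
    C ↦ BC

A->CA, B->C, C->BC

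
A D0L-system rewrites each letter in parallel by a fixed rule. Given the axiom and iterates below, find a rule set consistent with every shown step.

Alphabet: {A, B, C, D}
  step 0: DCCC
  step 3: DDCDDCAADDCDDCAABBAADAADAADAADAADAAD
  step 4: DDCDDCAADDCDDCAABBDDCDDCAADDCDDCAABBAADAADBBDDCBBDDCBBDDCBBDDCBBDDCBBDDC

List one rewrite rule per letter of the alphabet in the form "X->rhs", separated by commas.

  step 3 ⇒ step 4: DDCDDCAADDCDDCAABBAADAADAADAADAADAAD ⇒ DDC·DDC·AA·DDC·DDC·AA·B·B·DDC·DDC·AA·DDC·DDC·AA·B·B·AAD·AAD·B·B·DDC·B·B·DDC·B·B·DDC·B·B·DDC·B·B·DDC·B·B·DDC
    A ↦ B
    B ↦ AAD
    C ↦ AA
    D ↦ DDC

A->B, B->AAD, C->AA, D->DDC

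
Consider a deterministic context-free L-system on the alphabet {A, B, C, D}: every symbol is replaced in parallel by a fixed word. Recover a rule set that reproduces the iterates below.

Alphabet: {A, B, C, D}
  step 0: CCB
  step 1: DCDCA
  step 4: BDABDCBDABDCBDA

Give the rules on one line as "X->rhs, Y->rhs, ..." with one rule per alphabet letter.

A->BD, B->A, C->DC, D->B

  step 0 ⇒ step 1: CCB ⇒ DC·DC·A
    B ↦ A
    C ↦ DC
    A ↦ BD  (constrained at step 1)
    D ↦ B  (constrained at step 1)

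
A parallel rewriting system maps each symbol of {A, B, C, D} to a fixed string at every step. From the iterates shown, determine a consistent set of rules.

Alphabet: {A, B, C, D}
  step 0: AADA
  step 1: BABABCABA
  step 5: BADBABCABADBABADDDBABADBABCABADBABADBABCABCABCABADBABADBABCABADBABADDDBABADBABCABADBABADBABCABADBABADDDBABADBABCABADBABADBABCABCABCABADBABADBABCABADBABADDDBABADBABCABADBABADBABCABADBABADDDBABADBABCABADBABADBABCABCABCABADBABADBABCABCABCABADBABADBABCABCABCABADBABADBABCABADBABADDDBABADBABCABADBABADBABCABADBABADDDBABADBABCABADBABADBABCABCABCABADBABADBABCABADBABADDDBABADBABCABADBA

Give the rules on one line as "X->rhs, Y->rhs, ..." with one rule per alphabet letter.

  step 0 ⇒ step 1: AADA ⇒ BA·BA·BCA·BA
    A ↦ BA
    D ↦ BCA
    B ↦ BAD  (constrained at step 1)
    C ↦ DD  (constrained at step 1)

A->BA, B->BAD, C->DD, D->BCA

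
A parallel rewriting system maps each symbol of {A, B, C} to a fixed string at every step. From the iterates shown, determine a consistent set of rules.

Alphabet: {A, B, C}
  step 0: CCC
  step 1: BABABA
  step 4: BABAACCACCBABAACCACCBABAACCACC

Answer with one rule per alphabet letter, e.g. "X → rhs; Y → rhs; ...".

A->CC, B->A, C->BA

  step 0 ⇒ step 1: CCC ⇒ BA·BA·BA
    C ↦ BA
    A ↦ CC  (constrained at step 1)
    B ↦ A  (constrained at step 1)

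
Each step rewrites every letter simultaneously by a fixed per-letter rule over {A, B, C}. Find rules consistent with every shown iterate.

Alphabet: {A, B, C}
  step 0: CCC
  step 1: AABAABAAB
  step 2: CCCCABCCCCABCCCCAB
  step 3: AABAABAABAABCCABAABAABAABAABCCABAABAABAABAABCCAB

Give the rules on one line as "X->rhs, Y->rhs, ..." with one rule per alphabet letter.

  step 2 ⇒ step 3: CCCCABCCCCABCCCCAB ⇒ AAB·AAB·AAB·AAB·CC·AB·AAB·AAB·AAB·AAB·CC·AB·AAB·AAB·AAB·AAB·CC·AB
    A ↦ CC
    B ↦ AB
    C ↦ AAB

A->CC, B->AB, C->AAB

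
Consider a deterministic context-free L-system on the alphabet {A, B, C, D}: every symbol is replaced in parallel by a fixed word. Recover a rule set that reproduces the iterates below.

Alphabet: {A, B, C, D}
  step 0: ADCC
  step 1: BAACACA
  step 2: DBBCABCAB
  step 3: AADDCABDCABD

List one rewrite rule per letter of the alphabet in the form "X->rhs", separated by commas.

A->B, B->D, C->CA, D->AA

  step 2 ⇒ step 3: DBBCABCAB ⇒ AA·D·D·CA·B·D·CA·B·D
    A ↦ B
    B ↦ D
    C ↦ CA
    D ↦ AA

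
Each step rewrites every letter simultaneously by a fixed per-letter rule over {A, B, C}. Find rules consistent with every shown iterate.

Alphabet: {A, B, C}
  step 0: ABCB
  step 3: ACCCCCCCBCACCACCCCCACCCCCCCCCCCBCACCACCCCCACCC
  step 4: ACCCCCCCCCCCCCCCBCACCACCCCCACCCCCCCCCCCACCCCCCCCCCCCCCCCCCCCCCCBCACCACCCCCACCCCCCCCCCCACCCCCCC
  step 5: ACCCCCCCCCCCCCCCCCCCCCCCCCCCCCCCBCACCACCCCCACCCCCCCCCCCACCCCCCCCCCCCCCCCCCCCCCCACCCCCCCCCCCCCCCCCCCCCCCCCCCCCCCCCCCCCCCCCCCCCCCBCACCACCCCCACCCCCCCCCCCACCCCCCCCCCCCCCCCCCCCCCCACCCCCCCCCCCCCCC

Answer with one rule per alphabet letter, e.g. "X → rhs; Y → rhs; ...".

  step 4 ⇒ step 5: ACCCCCCCCCCCCCCCBCACCACCCCCACCCCCCCCCCCACCCCCCCCCCCCCCCCCCCCCCCBCACCACCCCCACCCCCCCCCCCACCCCCCC ⇒ AC·CC·CC·CC·CC·CC·CC·CC·CC·CC·CC·CC·CC·CC·CC·CC·BCA·CC·AC·CC·CC·AC·CC·CC·CC·CC·CC·AC·CC·CC·CC·CC·CC·CC·CC·CC·CC·CC·CC·AC·CC·CC·CC·CC·CC·CC·CC·CC·CC·CC·CC·CC·CC·CC·CC·CC·CC·CC·CC·CC·CC·CC·CC·BCA·CC·AC·CC·CC·AC·CC·CC·CC·CC·CC·AC·CC·CC·CC·CC·CC·CC·CC·CC·CC·CC·CC·AC·CC·CC·CC·CC·CC·CC·CC
    A ↦ AC
    B ↦ BCA
    C ↦ CC

A->AC, B->BCA, C->CC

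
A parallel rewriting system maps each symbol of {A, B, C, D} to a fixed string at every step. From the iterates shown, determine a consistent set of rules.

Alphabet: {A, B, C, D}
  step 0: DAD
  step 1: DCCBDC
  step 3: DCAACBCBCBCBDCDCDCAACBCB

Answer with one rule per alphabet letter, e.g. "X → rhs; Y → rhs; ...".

  step 0 ⇒ step 1: DAD ⇒ DC·CB·DC
    A ↦ CB
    D ↦ DC
    B ↦ DD  (constrained at step 1)
    C ↦ AA  (constrained at step 1)

A->CB, B->DD, C->AA, D->DC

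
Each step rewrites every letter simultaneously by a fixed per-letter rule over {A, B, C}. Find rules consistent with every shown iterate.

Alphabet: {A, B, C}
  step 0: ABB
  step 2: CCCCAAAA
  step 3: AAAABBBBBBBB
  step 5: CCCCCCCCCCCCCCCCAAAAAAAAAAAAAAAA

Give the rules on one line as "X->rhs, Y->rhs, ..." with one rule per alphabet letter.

  step 2 ⇒ step 3: CCCCAAAA ⇒ A·A·A·A·BB·BB·BB·BB
    A ↦ BB
    C ↦ A
    B ↦ CC  (constrained at step 0)

A->BB, B->CC, C->A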